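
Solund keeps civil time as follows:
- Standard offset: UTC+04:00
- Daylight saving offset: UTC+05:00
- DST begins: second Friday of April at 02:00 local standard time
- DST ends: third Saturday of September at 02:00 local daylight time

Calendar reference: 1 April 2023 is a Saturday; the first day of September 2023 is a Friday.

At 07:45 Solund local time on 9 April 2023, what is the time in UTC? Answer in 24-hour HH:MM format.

1 April 2023 is a Saturday, so the first Friday is April 7 and the second is April 14.
1 September 2023 is a Friday, so the first Saturday is September 2 and the third is September 16.
9 April 2023 does not fall between 14 April and 16 September, so daylight saving is not in effect and Solund is at UTC+04:00.
07:45 local − 4h = 03:45 UTC.

03:45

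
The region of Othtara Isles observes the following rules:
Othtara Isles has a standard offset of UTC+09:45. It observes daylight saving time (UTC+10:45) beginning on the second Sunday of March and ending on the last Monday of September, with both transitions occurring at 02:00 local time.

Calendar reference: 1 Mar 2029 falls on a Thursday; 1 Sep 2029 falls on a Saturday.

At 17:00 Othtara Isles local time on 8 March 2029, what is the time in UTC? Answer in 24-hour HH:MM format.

07:15

1 March 2029 is a Thursday, so the first Sunday is March 4 and the second is March 11.
1 September 2029 is a Saturday, so Mondays fall on 3, 10, 17, 24; the last is September 24.
8 March 2029 is outside the daylight-saving period (11 March – 24 September), so Othtara Isles is on standard time, UTC+09:45.
17:00 local − 9h45m = 07:15 UTC.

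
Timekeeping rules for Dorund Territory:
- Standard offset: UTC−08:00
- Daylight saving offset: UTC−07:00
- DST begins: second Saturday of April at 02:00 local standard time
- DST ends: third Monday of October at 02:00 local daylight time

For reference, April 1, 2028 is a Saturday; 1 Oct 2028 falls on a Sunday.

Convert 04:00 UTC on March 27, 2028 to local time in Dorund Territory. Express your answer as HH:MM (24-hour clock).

20:00

1 April 2028 is a Saturday, so the first Saturday is April 1 and the second is April 8.
1 October 2028 is a Sunday, so the first Monday is October 2 and the third is October 16.
At the standard offset (UTC−08:00), 04:00 UTC − 8h = 20:00 Dorund Territory standard time (rolling into the previous day, 26 March 2028).
The standard-time date in Dorund Territory, March 26, 2028, does not fall between 8 April and 16 October, so daylight saving is not in effect and Dorund Territory is at UTC−08:00.
04:00 UTC − 8h = 20:00 local (rolling into the previous day, 26 March 2028).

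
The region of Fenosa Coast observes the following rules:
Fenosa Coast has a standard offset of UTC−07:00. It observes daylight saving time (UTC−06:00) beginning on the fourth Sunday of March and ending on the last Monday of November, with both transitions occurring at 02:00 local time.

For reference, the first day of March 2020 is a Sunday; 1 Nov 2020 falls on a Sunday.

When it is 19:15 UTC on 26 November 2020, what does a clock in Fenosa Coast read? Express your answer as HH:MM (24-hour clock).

1 March 2020 is a Sunday, so the first Sunday is March 1 and the fourth is March 22.
1 November 2020 is a Sunday, so Mondays fall on 2, 9, 16, 23, 30; the last is November 30.
At the standard offset (UTC−07:00), 19:15 UTC − 7h = 12:15 Fenosa Coast standard time.
The standard-time date in Fenosa Coast, 26 November 2020, lies within the daylight-saving period (22 March – 30 November), so Fenosa Coast is on daylight time, UTC−06:00.
19:15 UTC − 6h = 13:15 local.

13:15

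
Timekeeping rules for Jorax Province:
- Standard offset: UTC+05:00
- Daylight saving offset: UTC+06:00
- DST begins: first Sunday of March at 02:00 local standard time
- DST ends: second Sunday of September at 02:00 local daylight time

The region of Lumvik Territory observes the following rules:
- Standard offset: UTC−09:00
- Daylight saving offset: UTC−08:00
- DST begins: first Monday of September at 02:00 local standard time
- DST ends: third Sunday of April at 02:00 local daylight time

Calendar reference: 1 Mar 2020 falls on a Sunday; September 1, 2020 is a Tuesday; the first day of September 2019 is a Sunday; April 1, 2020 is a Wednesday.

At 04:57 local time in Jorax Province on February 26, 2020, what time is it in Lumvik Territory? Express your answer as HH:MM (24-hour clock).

1 March 2020 is a Sunday, so the first Sunday is March 1.
1 September 2020 is a Tuesday, so the first Sunday is September 6 and the second is September 13.
February 26, 2020 does not fall between 1 March and 13 September, so daylight saving is not in effect and Jorax Province is at UTC+05:00.
04:57 Jorax Province − 5h = 23:57 UTC (rolling into the previous day, 25 February 2020).
1 September 2019 is a Sunday, so the first Monday is September 2.
1 April 2020 is a Wednesday, so the first Sunday is April 5 and the third is April 19.
At the standard offset (UTC−09:00), 23:57 UTC − 9h = 14:57 Lumvik Territory standard time.
Daylight saving runs 2 September 2019 – 19 April 2020; the standard-time date in Lumvik Territory, February 25, 2020, is inside that window, so Lumvik Territory is at UTC−08:00.
23:57 UTC − 8h = 15:57 Lumvik Territory.

15:57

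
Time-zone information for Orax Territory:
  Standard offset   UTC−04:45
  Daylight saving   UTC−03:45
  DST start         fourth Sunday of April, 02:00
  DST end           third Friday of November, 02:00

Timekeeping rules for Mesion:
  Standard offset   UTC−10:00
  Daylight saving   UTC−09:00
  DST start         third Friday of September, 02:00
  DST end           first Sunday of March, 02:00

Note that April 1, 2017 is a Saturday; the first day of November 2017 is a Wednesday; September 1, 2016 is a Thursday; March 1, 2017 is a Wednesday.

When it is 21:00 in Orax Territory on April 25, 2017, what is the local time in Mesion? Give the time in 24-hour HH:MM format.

1 April 2017 is a Saturday, so the first Sunday is April 2 and the fourth is April 23.
1 November 2017 is a Wednesday, so the first Friday is November 3 and the third is November 17.
April 25, 2017 lies within the daylight-saving period (23 April – 17 November), so Orax Territory is on daylight time, UTC−03:45.
21:00 Orax Territory + 3h45m = 00:45 UTC (rolling into the next day, 26 April 2017).
1 September 2016 is a Thursday, so the first Friday is September 2 and the third is September 16.
1 March 2017 is a Wednesday, so the first Sunday is March 5.
At the standard offset (UTC−10:00), 00:45 UTC − 10h = 14:45 Mesion standard time (rolling into the previous day, 25 April 2017).
Daylight saving runs 16 September 2016 – 5 March 2017; the standard-time date in Mesion, April 25, 2017, is outside that window, so Mesion is on standard time at UTC−10:00.
00:45 UTC − 10h = 14:45 Mesion (rolling into the previous day, 25 April 2017).

14:45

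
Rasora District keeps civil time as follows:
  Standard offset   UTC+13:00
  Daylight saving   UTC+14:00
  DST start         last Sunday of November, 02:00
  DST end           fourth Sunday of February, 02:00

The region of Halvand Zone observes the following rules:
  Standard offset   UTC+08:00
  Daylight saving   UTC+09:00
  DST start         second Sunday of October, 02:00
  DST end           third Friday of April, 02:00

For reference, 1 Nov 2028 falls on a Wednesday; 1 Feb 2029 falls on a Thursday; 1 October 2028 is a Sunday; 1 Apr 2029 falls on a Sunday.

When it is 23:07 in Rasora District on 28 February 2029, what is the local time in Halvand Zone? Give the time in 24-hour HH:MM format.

19:07

1 November 2028 is a Wednesday, so Sundays fall on 5, 12, 19, 26; the last is November 26.
1 February 2029 is a Thursday, so the first Sunday is February 4 and the fourth is February 25.
28 February 2029 does not fall between 26 November 2028 and 25 February 2029, so daylight saving is not in effect and Rasora District is at UTC+13:00.
23:07 Rasora District − 13h = 10:07 UTC.
1 October 2028 is a Sunday, so the first Sunday is October 1 and the second is October 8.
1 April 2029 is a Sunday, so the first Friday is April 6 and the third is April 20.
At the standard offset (UTC+08:00), 10:07 UTC + 8h = 18:07 Halvand Zone standard time.
The standard-time date in Halvand Zone, 28 February 2029, falls between 8 October 2028 and 20 April 2029, so daylight saving is in effect and Halvand Zone is at UTC+09:00.
10:07 UTC + 9h = 19:07 Halvand Zone.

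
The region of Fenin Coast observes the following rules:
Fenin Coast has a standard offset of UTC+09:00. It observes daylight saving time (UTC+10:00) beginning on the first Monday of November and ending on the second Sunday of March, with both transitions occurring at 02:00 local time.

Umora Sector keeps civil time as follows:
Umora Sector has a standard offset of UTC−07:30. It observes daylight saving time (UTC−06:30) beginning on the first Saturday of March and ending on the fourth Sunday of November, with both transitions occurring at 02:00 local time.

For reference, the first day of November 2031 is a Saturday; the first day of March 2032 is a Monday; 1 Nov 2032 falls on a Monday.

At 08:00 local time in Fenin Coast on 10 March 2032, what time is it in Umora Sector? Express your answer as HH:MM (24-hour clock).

1 November 2031 is a Saturday, so the first Monday is November 3.
1 March 2032 is a Monday, so the first Sunday is March 7 and the second is March 14.
10 March 2032 falls between 3 November 2031 and 14 March 2032, so daylight saving is in effect and Fenin Coast is at UTC+10:00.
08:00 Fenin Coast − 10h = 22:00 UTC (rolling into the previous day, 9 March 2032).
1 March 2032 is a Monday, so the first Saturday is March 6.
1 November 2032 is a Monday, so the first Sunday is November 7 and the fourth is November 28.
At the standard offset (UTC−07:30), 22:00 UTC − 7h30m = 14:30 Umora Sector standard time.
The standard-time date in Umora Sector, 9 March 2032, lies within the daylight-saving period (6 March – 28 November), so Umora Sector is on daylight time, UTC−06:30.
22:00 UTC − 6h30m = 15:30 Umora Sector.

15:30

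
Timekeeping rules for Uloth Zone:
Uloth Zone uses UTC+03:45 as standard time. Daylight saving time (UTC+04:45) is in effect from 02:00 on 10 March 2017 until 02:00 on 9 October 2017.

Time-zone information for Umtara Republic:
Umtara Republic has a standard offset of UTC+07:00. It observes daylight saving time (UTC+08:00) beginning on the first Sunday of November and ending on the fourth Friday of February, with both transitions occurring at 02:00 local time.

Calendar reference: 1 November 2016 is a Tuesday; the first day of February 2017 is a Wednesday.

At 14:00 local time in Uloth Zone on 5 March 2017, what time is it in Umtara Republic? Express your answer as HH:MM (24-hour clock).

5 March 2017 is outside the daylight-saving period (10 March – 9 October), so Uloth Zone is on standard time, UTC+03:45.
14:00 Uloth Zone − 3h45m = 10:15 UTC.
1 November 2016 is a Tuesday, so the first Sunday is November 6.
1 February 2017 is a Wednesday, so the first Friday is February 3 and the fourth is February 24.
At the standard offset (UTC+07:00), 10:15 UTC + 7h = 17:15 Umtara Republic standard time.
The standard-time date in Umtara Republic, 5 March 2017, is outside the daylight-saving period (6 November 2016 – 24 February 2017), so Umtara Republic is on standard time, UTC+07:00.
10:15 UTC + 7h = 17:15 Umtara Republic.

17:15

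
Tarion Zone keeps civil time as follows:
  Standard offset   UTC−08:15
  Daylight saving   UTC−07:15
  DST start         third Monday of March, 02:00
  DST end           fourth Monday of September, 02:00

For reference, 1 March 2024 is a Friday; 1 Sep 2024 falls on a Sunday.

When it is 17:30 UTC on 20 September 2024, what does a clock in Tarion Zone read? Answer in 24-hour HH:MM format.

10:15

1 March 2024 is a Friday, so the first Monday is March 4 and the third is March 18.
1 September 2024 is a Sunday, so the first Monday is September 2 and the fourth is September 23.
At the standard offset (UTC−08:15), 17:30 UTC − 8h15m = 09:15 Tarion Zone standard time.
The standard-time date in Tarion Zone, 20 September 2024, falls between 18 March and 23 September, so daylight saving is in effect and Tarion Zone is at UTC−07:15.
17:30 UTC − 7h15m = 10:15 local.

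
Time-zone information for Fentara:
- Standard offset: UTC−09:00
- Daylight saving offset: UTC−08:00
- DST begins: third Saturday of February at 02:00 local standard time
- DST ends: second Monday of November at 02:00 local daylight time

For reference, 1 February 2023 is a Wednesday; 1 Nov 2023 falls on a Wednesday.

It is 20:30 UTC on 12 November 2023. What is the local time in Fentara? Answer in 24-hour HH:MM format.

12:30

1 February 2023 is a Wednesday, so the first Saturday is February 4 and the third is February 18.
1 November 2023 is a Wednesday, so the first Monday is November 6 and the second is November 13.
At the standard offset (UTC−09:00), 20:30 UTC − 9h = 11:30 Fentara standard time.
Daylight saving runs 18 February – 13 November; the standard-time date in Fentara, 12 November 2023, is inside that window, so Fentara is at UTC−08:00.
20:30 UTC − 8h = 12:30 local.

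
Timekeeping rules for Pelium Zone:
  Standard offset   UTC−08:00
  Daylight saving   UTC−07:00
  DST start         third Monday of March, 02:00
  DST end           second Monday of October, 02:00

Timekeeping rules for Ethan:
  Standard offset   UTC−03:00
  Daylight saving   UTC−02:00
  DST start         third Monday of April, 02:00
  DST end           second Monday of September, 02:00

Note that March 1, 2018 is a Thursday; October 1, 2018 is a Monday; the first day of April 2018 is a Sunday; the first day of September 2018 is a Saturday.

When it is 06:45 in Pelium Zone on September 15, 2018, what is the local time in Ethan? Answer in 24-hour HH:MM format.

10:45

1 March 2018 is a Thursday, so the first Monday is March 5 and the third is March 19.
1 October 2018 is a Monday, so the first Monday is October 1 and the second is October 8.
September 15, 2018 falls between 19 March and 8 October, so daylight saving is in effect and Pelium Zone is at UTC−07:00.
06:45 Pelium Zone + 7h = 13:45 UTC.
1 April 2018 is a Sunday, so the first Monday is April 2 and the third is April 16.
1 September 2018 is a Saturday, so the first Monday is September 3 and the second is September 10.
At the standard offset (UTC−03:00), 13:45 UTC − 3h = 10:45 Ethan standard time.
The standard-time date in Ethan, September 15, 2018, does not fall between 16 April and 10 September, so daylight saving is not in effect and Ethan is at UTC−03:00.
13:45 UTC − 3h = 10:45 Ethan.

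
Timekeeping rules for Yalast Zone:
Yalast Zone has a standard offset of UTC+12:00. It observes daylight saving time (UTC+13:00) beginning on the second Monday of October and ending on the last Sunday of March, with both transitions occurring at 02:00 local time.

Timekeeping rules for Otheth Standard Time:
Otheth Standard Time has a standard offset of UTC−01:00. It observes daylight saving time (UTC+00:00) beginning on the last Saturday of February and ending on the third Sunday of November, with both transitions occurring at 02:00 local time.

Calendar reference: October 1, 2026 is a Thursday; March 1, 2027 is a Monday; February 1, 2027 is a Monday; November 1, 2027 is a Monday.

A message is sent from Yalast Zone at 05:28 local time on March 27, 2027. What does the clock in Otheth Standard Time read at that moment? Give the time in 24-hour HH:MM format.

1 October 2026 is a Thursday, so the first Monday is October 5 and the second is October 12.
1 March 2027 is a Monday, so Sundays fall on 7, 14, 21, 28; the last is March 28.
Daylight saving runs 12 October 2026 – 28 March 2027; March 27, 2027 is inside that window, so Yalast Zone is at UTC+13:00.
05:28 Yalast Zone − 13h = 16:28 UTC (rolling into the previous day, 26 March 2027).
1 February 2027 is a Monday, so Saturdays fall on 6, 13, 20, 27; the last is February 27.
1 November 2027 is a Monday, so the first Sunday is November 7 and the third is November 21.
At the standard offset (UTC−01:00), 16:28 UTC − 1h = 15:28 Otheth Standard Time standard time.
Daylight saving runs 27 February – 21 November; the standard-time date in Otheth Standard Time, March 26, 2027, is inside that window, so Otheth Standard Time is at UTC+00:00.
16:28 UTC + 0h = 16:28 Otheth Standard Time.

16:28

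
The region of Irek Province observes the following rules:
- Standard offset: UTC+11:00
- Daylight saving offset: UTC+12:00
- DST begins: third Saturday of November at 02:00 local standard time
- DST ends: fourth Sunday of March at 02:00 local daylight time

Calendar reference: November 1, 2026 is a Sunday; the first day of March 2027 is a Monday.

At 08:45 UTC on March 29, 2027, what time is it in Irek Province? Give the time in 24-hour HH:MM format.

1 November 2026 is a Sunday, so the first Saturday is November 7 and the third is November 21.
1 March 2027 is a Monday, so the first Sunday is March 7 and the fourth is March 28.
At the standard offset (UTC+11:00), 08:45 UTC + 11h = 19:45 Irek Province standard time.
Daylight saving runs 21 November 2026 – 28 March 2027; the standard-time date in Irek Province, March 29, 2027, is outside that window, so Irek Province is on standard time at UTC+11:00.
08:45 UTC + 11h = 19:45 local.

19:45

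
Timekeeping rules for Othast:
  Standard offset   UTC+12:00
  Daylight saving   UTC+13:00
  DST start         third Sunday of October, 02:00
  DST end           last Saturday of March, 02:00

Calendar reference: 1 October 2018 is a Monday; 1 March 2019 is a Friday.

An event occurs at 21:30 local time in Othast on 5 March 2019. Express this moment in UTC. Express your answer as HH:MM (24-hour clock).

08:30

1 October 2018 is a Monday, so the first Sunday is October 7 and the third is October 21.
1 March 2019 is a Friday, so Saturdays fall on 2, 9, 16, 23, 30; the last is March 30.
5 March 2019 falls between 21 October 2018 and 30 March 2019, so daylight saving is in effect and Othast is at UTC+13:00.
21:30 local − 13h = 08:30 UTC.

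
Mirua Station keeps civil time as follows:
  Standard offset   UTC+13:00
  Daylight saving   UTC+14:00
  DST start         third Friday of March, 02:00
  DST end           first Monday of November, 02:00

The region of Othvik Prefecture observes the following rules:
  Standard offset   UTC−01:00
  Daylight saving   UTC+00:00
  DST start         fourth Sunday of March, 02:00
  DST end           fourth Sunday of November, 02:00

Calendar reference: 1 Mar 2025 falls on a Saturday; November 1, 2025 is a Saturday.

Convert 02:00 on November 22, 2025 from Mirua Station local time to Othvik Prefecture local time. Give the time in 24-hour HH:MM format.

1 March 2025 is a Saturday, so the first Friday is March 7 and the third is March 21.
1 November 2025 is a Saturday, so the first Monday is November 3.
November 22, 2025 does not fall between 21 March and 3 November, so daylight saving is not in effect and Mirua Station is at UTC+13:00.
02:00 Mirua Station − 13h = 13:00 UTC (rolling into the previous day, 21 November 2025).
1 March 2025 is a Saturday, so the first Sunday is March 2 and the fourth is March 23.
1 November 2025 is a Saturday, so the first Sunday is November 2 and the fourth is November 23.
At the standard offset (UTC−01:00), 13:00 UTC − 1h = 12:00 Othvik Prefecture standard time.
Daylight saving runs 23 March – 23 November; the standard-time date in Othvik Prefecture, November 21, 2025, is inside that window, so Othvik Prefecture is at UTC+00:00.
13:00 UTC + 0h = 13:00 Othvik Prefecture.

13:00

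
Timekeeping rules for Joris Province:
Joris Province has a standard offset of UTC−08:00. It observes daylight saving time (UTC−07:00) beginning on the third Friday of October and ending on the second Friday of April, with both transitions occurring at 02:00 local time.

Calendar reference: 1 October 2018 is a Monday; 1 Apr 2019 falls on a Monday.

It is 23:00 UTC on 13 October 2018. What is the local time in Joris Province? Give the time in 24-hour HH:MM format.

1 October 2018 is a Monday, so the first Friday is October 5 and the third is October 19.
1 April 2019 is a Monday, so the first Friday is April 5 and the second is April 12.
At the standard offset (UTC−08:00), 23:00 UTC − 8h = 15:00 Joris Province standard time.
The standard-time date in Joris Province, 13 October 2018, does not fall between 19 October 2018 and 12 April 2019, so daylight saving is not in effect and Joris Province is at UTC−08:00.
23:00 UTC − 8h = 15:00 local.

15:00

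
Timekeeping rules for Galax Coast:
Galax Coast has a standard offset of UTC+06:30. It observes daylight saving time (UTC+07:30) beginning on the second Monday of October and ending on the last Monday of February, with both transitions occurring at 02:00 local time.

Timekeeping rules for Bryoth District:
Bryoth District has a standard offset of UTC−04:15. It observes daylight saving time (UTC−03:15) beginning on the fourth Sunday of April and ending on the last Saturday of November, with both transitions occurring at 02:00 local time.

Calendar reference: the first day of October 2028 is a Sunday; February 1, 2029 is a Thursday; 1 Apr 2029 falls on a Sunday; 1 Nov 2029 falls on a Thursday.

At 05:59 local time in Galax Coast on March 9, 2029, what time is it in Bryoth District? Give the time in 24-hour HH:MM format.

19:14

1 October 2028 is a Sunday, so the first Monday is October 2 and the second is October 9.
1 February 2029 is a Thursday, so Mondays fall on 5, 12, 19, 26; the last is February 26.
March 9, 2029 is outside the daylight-saving period (9 October 2028 – 26 February 2029), so Galax Coast is on standard time, UTC+06:30.
05:59 Galax Coast − 6h30m = 23:29 UTC (rolling into the previous day, 8 March 2029).
1 April 2029 is a Sunday, so the first Sunday is April 1 and the fourth is April 22.
1 November 2029 is a Thursday, so Saturdays fall on 3, 10, 17, 24; the last is November 24.
At the standard offset (UTC−04:15), 23:29 UTC − 4h15m = 19:14 Bryoth District standard time.
The standard-time date in Bryoth District, March 8, 2029, does not fall between 22 April and 24 November, so daylight saving is not in effect and Bryoth District is at UTC−04:15.
23:29 UTC − 4h15m = 19:14 Bryoth District.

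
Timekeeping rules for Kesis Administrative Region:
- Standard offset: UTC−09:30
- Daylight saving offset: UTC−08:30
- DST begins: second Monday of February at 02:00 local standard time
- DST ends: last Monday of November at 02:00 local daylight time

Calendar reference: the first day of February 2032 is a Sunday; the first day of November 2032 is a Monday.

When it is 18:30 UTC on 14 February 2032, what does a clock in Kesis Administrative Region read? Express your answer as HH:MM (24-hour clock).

1 February 2032 is a Sunday, so the first Monday is February 2 and the second is February 9.
1 November 2032 is a Monday, so Mondays fall on 1, 8, 15, 22, 29; the last is November 29.
At the standard offset (UTC−09:30), 18:30 UTC − 9h30m = 09:00 Kesis Administrative Region standard time.
Daylight saving runs 9 February – 29 November; the standard-time date in Kesis Administrative Region, 14 February 2032, is inside that window, so Kesis Administrative Region is at UTC−08:30.
18:30 UTC − 8h30m = 10:00 local.

10:00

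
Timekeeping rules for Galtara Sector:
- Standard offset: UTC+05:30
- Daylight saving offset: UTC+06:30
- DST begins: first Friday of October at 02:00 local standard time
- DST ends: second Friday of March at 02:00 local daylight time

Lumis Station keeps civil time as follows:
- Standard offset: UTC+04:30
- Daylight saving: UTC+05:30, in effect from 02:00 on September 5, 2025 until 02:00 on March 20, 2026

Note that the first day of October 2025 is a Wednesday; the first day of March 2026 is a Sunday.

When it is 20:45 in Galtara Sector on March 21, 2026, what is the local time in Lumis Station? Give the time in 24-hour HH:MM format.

1 October 2025 is a Wednesday, so the first Friday is October 3.
1 March 2026 is a Sunday, so the first Friday is March 6 and the second is March 13.
March 21, 2026 does not fall between 3 October 2025 and 13 March 2026, so daylight saving is not in effect and Galtara Sector is at UTC+05:30.
20:45 Galtara Sector − 5h30m = 15:15 UTC.
At the standard offset (UTC+04:30), 15:15 UTC + 4h30m = 19:45 Lumis Station standard time.
The standard-time date in Lumis Station, March 21, 2026, does not fall between 5 September 2025 and 20 March 2026, so daylight saving is not in effect and Lumis Station is at UTC+04:30.
15:15 UTC + 4h30m = 19:45 Lumis Station.

19:45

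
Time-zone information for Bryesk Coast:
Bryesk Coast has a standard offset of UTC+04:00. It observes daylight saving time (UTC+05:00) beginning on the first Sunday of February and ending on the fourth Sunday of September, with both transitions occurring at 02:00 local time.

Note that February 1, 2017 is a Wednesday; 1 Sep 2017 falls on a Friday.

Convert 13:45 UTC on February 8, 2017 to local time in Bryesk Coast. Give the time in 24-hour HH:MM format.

18:45

1 February 2017 is a Wednesday, so the first Sunday is February 5.
1 September 2017 is a Friday, so the first Sunday is September 3 and the fourth is September 24.
At the standard offset (UTC+04:00), 13:45 UTC + 4h = 17:45 Bryesk Coast standard time.
The standard-time date in Bryesk Coast, February 8, 2017, falls between 5 February and 24 September, so daylight saving is in effect and Bryesk Coast is at UTC+05:00.
13:45 UTC + 5h = 18:45 local.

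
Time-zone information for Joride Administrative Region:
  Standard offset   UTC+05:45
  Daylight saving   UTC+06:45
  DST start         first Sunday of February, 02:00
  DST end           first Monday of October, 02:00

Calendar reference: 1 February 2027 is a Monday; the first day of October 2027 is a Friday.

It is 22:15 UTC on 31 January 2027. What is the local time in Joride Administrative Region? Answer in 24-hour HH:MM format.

1 February 2027 is a Monday, so the first Sunday is February 7.
1 October 2027 is a Friday, so the first Monday is October 4.
At the standard offset (UTC+05:45), 22:15 UTC + 5h45m = 04:00 Joride Administrative Region standard time (rolling into the next day, 1 February 2027).
The standard-time date in Joride Administrative Region, 1 February 2027, is outside the daylight-saving period (7 February – 4 October), so Joride Administrative Region is on standard time, UTC+05:45.
22:15 UTC + 5h45m = 04:00 local (rolling into the next day, 1 February 2027).

04:00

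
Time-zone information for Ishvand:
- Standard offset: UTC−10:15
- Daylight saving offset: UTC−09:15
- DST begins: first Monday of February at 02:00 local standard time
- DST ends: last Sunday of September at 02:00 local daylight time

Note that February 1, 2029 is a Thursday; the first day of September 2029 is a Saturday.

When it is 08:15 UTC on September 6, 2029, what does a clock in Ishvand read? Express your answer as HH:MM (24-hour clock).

1 February 2029 is a Thursday, so the first Monday is February 5.
1 September 2029 is a Saturday, so Sundays fall on 2, 9, 16, 23, 30; the last is September 30.
At the standard offset (UTC−10:15), 08:15 UTC − 10h15m = 22:00 Ishvand standard time (rolling into the previous day, 5 September 2029).
The standard-time date in Ishvand, September 5, 2029, falls between 5 February and 30 September, so daylight saving is in effect and Ishvand is at UTC−09:15.
08:15 UTC − 9h15m = 23:00 local (rolling into the previous day, 5 September 2029).

23:00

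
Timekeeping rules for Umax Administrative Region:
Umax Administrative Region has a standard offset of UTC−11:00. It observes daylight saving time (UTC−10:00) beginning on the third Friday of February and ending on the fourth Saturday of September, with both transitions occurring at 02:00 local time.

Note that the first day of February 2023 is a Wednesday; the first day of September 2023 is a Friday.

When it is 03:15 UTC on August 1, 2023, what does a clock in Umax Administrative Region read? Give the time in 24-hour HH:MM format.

17:15

1 February 2023 is a Wednesday, so the first Friday is February 3 and the third is February 17.
1 September 2023 is a Friday, so the first Saturday is September 2 and the fourth is September 23.
At the standard offset (UTC−11:00), 03:15 UTC − 11h = 16:15 Umax Administrative Region standard time (rolling into the previous day, 31 July 2023).
The standard-time date in Umax Administrative Region, July 31, 2023, falls between 17 February and 23 September, so daylight saving is in effect and Umax Administrative Region is at UTC−10:00.
03:15 UTC − 10h = 17:15 local (rolling into the previous day, 31 July 2023).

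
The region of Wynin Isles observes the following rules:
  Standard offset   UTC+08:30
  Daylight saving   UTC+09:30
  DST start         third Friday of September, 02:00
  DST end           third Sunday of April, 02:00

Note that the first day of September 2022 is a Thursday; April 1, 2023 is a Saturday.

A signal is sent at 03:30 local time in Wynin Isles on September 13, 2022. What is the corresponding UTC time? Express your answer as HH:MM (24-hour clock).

1 September 2022 is a Thursday, so the first Friday is September 2 and the third is September 16.
1 April 2023 is a Saturday, so the first Sunday is April 2 and the third is April 16.
September 13, 2022 is outside the daylight-saving period (16 September 2022 – 16 April 2023), so Wynin Isles is on standard time, UTC+08:30.
03:30 local − 8h30m = 19:00 UTC (rolling into the previous day, 12 September 2022).

19:00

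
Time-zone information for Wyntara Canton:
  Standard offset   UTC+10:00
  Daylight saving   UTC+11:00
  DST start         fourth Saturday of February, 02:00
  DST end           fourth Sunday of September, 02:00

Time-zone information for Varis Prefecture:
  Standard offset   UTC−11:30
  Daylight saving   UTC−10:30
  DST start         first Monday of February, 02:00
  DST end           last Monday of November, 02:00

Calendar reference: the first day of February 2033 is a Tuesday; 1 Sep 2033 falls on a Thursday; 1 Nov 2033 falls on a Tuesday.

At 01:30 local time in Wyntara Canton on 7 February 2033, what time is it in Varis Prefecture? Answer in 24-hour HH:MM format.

1 February 2033 is a Tuesday, so the first Saturday is February 5 and the fourth is February 26.
1 September 2033 is a Thursday, so the first Sunday is September 4 and the fourth is September 25.
7 February 2033 does not fall between 26 February and 25 September, so daylight saving is not in effect and Wyntara Canton is at UTC+10:00.
01:30 Wyntara Canton − 10h = 15:30 UTC (rolling into the previous day, 6 February 2033).
1 February 2033 is a Tuesday, so the first Monday is February 7.
1 November 2033 is a Tuesday, so Mondays fall on 7, 14, 21, 28; the last is November 28.
At the standard offset (UTC−11:30), 15:30 UTC − 11h30m = 04:00 Varis Prefecture standard time.
The standard-time date in Varis Prefecture, 6 February 2033, does not fall between 7 February and 28 November, so daylight saving is not in effect and Varis Prefecture is at UTC−11:30.
15:30 UTC − 11h30m = 04:00 Varis Prefecture.

04:00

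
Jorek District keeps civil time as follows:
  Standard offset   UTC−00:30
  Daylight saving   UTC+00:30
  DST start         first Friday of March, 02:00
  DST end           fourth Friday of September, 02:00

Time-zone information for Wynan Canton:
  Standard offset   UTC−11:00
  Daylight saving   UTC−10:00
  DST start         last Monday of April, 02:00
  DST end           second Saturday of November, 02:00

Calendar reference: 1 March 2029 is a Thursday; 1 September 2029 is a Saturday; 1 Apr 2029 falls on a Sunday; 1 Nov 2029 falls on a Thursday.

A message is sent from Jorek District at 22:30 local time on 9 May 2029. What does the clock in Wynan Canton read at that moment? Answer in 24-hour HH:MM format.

12:00

1 March 2029 is a Thursday, so the first Friday is March 2.
1 September 2029 is a Saturday, so the first Friday is September 7 and the fourth is September 28.
9 May 2029 falls between 2 March and 28 September, so daylight saving is in effect and Jorek District is at UTC+00:30.
22:30 Jorek District − 0h30m = 22:00 UTC.
1 April 2029 is a Sunday, so Mondays fall on 2, 9, 16, 23, 30; the last is April 30.
1 November 2029 is a Thursday, so the first Saturday is November 3 and the second is November 10.
At the standard offset (UTC−11:00), 22:00 UTC − 11h = 11:00 Wynan Canton standard time.
The standard-time date in Wynan Canton, 9 May 2029, falls between 30 April and 10 November, so daylight saving is in effect and Wynan Canton is at UTC−10:00.
22:00 UTC − 10h = 12:00 Wynan Canton.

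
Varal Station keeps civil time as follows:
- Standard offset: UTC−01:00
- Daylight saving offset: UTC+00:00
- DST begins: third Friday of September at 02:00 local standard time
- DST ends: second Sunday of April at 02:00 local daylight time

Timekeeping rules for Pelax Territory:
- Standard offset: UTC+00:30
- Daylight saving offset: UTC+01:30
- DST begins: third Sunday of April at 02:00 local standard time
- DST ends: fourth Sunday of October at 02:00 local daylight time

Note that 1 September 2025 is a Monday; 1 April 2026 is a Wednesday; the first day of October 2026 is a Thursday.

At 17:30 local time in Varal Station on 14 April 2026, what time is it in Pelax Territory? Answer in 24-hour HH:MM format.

1 September 2025 is a Monday, so the first Friday is September 5 and the third is September 19.
1 April 2026 is a Wednesday, so the first Sunday is April 5 and the second is April 12.
Daylight saving runs 19 September 2025 – 12 April 2026; 14 April 2026 is outside that window, so Varal Station is on standard time at UTC−01:00.
17:30 Varal Station + 1h = 18:30 UTC.
1 April 2026 is a Wednesday, so the first Sunday is April 5 and the third is April 19.
1 October 2026 is a Thursday, so the first Sunday is October 4 and the fourth is October 25.
At the standard offset (UTC+00:30), 18:30 UTC + 0h30m = 19:00 Pelax Territory standard time.
The standard-time date in Pelax Territory, 14 April 2026, does not fall between 19 April and 25 October, so daylight saving is not in effect and Pelax Territory is at UTC+00:30.
18:30 UTC + 0h30m = 19:00 Pelax Territory.

19:00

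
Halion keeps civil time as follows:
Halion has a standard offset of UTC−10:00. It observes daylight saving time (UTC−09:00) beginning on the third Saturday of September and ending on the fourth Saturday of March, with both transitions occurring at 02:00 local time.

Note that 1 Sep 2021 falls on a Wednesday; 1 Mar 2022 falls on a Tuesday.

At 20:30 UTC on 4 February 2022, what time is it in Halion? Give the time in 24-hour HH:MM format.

11:30

1 September 2021 is a Wednesday, so the first Saturday is September 4 and the third is September 18.
1 March 2022 is a Tuesday, so the first Saturday is March 5 and the fourth is March 26.
At the standard offset (UTC−10:00), 20:30 UTC − 10h = 10:30 Halion standard time.
Daylight saving runs 18 September 2021 – 26 March 2022; the standard-time date in Halion, 4 February 2022, is inside that window, so Halion is at UTC−09:00.
20:30 UTC − 9h = 11:30 local.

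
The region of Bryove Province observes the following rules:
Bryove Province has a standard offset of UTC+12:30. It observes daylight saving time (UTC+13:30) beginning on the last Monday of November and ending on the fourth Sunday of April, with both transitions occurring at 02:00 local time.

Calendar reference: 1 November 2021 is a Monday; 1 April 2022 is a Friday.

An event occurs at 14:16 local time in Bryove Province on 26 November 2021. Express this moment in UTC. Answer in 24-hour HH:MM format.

1 November 2021 is a Monday, so Mondays fall on 1, 8, 15, 22, 29; the last is November 29.
1 April 2022 is a Friday, so the first Sunday is April 3 and the fourth is April 24.
26 November 2021 does not fall between 29 November 2021 and 24 April 2022, so daylight saving is not in effect and Bryove Province is at UTC+12:30.
14:16 local − 12h30m = 01:46 UTC.

01:46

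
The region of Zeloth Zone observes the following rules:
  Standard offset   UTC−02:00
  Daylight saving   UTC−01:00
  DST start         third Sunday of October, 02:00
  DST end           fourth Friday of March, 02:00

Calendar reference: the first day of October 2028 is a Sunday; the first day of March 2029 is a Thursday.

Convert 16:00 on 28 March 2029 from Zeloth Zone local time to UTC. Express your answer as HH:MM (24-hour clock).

18:00

1 October 2028 is a Sunday, so the first Sunday is October 1 and the third is October 15.
1 March 2029 is a Thursday, so the first Friday is March 2 and the fourth is March 23.
28 March 2029 is outside the daylight-saving period (15 October 2028 – 23 March 2029), so Zeloth Zone is on standard time, UTC−02:00.
16:00 local + 2h = 18:00 UTC.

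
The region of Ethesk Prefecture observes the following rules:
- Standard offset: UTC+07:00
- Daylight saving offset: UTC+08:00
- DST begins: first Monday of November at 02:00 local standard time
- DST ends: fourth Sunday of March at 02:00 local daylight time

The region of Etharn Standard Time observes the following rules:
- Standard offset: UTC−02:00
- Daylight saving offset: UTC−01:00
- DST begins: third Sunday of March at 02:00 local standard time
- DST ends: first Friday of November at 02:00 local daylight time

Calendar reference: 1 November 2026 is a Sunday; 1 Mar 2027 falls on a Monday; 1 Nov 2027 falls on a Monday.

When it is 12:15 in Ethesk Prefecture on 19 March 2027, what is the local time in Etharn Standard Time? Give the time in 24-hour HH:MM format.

02:15

1 November 2026 is a Sunday, so the first Monday is November 2.
1 March 2027 is a Monday, so the first Sunday is March 7 and the fourth is March 28.
19 March 2027 falls between 2 November 2026 and 28 March 2027, so daylight saving is in effect and Ethesk Prefecture is at UTC+08:00.
12:15 Ethesk Prefecture − 8h = 04:15 UTC.
1 March 2027 is a Monday, so the first Sunday is March 7 and the third is March 21.
1 November 2027 is a Monday, so the first Friday is November 5.
At the standard offset (UTC−02:00), 04:15 UTC − 2h = 02:15 Etharn Standard Time standard time.
The standard-time date in Etharn Standard Time, 19 March 2027, is outside the daylight-saving period (21 March – 5 November), so Etharn Standard Time is on standard time, UTC−02:00.
04:15 UTC − 2h = 02:15 Etharn Standard Time.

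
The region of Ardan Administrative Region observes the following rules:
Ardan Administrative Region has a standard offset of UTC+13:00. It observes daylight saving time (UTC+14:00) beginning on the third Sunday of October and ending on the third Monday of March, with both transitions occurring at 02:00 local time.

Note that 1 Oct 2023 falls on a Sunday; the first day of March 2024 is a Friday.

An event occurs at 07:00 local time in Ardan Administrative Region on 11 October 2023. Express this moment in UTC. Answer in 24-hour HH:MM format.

18:00

1 October 2023 is a Sunday, so the first Sunday is October 1 and the third is October 15.
1 March 2024 is a Friday, so the first Monday is March 4 and the third is March 18.
11 October 2023 is outside the daylight-saving period (15 October 2023 – 18 March 2024), so Ardan Administrative Region is on standard time, UTC+13:00.
07:00 local − 13h = 18:00 UTC (rolling into the previous day, 10 October 2023).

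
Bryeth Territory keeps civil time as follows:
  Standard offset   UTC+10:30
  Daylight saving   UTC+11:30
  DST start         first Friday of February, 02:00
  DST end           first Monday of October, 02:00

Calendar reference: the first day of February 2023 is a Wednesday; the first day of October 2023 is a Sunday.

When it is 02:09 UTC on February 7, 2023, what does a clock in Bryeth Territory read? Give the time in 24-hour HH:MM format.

1 February 2023 is a Wednesday, so the first Friday is February 3.
1 October 2023 is a Sunday, so the first Monday is October 2.
At the standard offset (UTC+10:30), 02:09 UTC + 10h30m = 12:39 Bryeth Territory standard time.
The standard-time date in Bryeth Territory, February 7, 2023, falls between 3 February and 2 October, so daylight saving is in effect and Bryeth Territory is at UTC+11:30.
02:09 UTC + 11h30m = 13:39 local.

13:39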